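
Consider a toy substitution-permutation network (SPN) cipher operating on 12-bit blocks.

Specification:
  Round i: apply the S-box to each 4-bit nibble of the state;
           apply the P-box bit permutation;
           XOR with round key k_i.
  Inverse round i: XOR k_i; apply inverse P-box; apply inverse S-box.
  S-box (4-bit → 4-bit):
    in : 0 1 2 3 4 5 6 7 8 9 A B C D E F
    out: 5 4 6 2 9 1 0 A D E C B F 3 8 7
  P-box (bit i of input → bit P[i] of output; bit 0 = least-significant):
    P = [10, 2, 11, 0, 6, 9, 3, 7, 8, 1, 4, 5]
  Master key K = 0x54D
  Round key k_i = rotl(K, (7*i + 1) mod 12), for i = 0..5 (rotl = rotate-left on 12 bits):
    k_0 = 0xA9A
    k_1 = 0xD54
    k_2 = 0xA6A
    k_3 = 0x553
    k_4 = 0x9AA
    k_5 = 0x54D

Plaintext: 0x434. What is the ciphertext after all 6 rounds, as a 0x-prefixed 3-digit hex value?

0x4E7

s_0 = plaintext = 0x434
s_1 = Round(s_0, k_0) = 0xDBB
s_2 = Round(s_1, k_1) = 0xA93
s_3 = Round(s_2, k_2) = 0x8D6
s_4 = Round(s_3, k_3) = 0x623
s_5 = Round(s_4, k_4) = 0xBA6
s_6 = Round(s_5, k_5) = 0x4E7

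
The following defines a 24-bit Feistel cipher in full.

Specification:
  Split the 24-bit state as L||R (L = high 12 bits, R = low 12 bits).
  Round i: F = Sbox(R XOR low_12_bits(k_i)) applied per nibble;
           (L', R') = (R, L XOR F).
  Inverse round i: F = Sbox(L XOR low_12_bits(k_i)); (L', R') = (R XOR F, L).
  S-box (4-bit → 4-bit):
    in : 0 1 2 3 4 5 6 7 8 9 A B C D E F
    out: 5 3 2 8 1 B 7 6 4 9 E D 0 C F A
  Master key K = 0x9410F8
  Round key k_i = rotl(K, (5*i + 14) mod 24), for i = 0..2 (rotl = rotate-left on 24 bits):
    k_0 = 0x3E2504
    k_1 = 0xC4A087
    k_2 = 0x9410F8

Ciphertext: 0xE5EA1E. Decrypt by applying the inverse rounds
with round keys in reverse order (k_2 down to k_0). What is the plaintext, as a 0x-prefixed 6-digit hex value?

0x072531

s_0 = ciphertext = 0xE5EA1E
s_1 = InvRound(s_0, k_2) = 0x5F9E5E
s_2 = InvRound(s_1, k_1) = 0x5315F9
s_3 = InvRound(s_2, k_0) = 0x072531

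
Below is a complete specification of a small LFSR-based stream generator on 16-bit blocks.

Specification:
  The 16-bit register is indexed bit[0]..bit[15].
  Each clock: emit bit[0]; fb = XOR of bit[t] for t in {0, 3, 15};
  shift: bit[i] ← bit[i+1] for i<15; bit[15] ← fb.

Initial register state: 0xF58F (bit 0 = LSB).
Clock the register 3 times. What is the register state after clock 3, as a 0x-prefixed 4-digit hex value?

0xBEB1

reg_0 = 0xF58F
clock 1: out=1, reg = 0xFAC7
clock 2: out=1, reg = 0x7D63
clock 3: out=1, reg = 0xBEB1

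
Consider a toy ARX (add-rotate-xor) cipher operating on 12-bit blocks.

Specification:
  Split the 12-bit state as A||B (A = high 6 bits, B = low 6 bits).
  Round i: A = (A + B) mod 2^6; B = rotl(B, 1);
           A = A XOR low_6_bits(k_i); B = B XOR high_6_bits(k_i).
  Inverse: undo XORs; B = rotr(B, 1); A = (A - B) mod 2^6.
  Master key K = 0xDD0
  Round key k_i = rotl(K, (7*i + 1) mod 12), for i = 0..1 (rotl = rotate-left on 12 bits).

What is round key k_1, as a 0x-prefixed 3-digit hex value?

0x0DD

K = 0xDD0
k_0 = rotl(K, (7*0+1) mod 12) = rotl(K, 1) = 0xBA1
k_1 = rotl(K, (7*1+1) mod 12) = rotl(K, 8) = 0x0DD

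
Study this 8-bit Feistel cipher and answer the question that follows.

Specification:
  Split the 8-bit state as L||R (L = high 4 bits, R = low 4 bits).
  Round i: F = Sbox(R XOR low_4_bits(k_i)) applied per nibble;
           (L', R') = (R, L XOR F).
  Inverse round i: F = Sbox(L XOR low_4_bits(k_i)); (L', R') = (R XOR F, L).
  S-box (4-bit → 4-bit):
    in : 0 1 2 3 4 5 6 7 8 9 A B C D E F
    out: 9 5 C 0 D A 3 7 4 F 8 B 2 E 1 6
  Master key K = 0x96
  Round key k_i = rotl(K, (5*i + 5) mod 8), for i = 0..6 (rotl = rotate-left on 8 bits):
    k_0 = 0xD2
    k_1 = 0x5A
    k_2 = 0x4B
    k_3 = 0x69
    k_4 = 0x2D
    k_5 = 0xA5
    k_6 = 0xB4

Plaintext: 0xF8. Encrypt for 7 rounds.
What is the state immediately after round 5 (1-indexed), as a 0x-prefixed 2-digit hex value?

s_0 = plaintext = 0xF8
s_1 = Round(s_0, k_0) = 0x87
s_2 = Round(s_1, k_1) = 0x76
s_3 = Round(s_2, k_2) = 0x69
s_4 = Round(s_3, k_3) = 0x9F
s_5 = Round(s_4, k_4) = 0xF5
s_6 = Round(s_5, k_5) = 0x56
s_7 = Round(s_6, k_6) = 0x69

0xF5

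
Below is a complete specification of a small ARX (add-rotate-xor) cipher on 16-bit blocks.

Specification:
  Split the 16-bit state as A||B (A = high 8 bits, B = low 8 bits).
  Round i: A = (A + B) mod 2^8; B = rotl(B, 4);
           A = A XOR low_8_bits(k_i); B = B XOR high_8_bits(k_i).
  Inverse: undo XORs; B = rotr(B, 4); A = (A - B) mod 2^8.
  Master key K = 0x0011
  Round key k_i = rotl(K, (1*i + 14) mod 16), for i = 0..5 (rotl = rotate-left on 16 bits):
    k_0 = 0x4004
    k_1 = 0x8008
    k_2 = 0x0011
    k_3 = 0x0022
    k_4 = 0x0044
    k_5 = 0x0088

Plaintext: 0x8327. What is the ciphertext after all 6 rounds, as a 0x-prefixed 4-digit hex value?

s_0 = plaintext = 0x8327
s_1 = Round(s_0, k_0) = 0xAE32
s_2 = Round(s_1, k_1) = 0xE8A3
s_3 = Round(s_2, k_2) = 0x9A3A
s_4 = Round(s_3, k_3) = 0xF6A3
s_5 = Round(s_4, k_4) = 0xDD3A
s_6 = Round(s_5, k_5) = 0x9FA3

0x9FA3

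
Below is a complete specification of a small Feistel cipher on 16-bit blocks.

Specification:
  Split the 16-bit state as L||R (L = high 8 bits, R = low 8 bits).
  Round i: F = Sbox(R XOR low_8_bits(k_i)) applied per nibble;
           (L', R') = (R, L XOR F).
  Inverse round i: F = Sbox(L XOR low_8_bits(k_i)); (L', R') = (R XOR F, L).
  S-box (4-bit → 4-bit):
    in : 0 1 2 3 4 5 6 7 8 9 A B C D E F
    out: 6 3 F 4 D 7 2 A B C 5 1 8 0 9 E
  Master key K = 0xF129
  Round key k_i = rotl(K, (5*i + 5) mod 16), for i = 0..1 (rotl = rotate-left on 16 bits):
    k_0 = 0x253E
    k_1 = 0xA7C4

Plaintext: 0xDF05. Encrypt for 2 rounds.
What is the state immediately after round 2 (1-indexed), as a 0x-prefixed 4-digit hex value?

0x9E70

s_0 = plaintext = 0xDF05
s_1 = Round(s_0, k_0) = 0x059E
s_2 = Round(s_1, k_1) = 0x9E70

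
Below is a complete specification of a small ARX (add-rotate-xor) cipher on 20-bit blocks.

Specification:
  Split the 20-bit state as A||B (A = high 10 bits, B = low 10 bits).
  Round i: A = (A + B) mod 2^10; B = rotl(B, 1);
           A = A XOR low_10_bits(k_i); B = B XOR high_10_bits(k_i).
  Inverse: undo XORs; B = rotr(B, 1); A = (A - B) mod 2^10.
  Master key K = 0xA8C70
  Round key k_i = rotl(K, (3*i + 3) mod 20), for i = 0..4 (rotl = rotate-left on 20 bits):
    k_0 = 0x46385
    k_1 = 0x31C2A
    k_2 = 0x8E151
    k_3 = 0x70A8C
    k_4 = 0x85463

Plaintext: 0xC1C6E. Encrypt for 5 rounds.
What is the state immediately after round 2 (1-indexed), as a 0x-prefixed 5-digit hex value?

0xA7B4F

s_0 = plaintext = 0xC1C6E
s_1 = Round(s_0, k_0) = 0x3C1C4
s_2 = Round(s_1, k_1) = 0xA7B4F
s_3 = Round(s_2, k_2) = 0x2F0A7
s_4 = Round(s_3, k_3) = 0xFBC8C
s_5 = Round(s_4, k_4) = 0x0630D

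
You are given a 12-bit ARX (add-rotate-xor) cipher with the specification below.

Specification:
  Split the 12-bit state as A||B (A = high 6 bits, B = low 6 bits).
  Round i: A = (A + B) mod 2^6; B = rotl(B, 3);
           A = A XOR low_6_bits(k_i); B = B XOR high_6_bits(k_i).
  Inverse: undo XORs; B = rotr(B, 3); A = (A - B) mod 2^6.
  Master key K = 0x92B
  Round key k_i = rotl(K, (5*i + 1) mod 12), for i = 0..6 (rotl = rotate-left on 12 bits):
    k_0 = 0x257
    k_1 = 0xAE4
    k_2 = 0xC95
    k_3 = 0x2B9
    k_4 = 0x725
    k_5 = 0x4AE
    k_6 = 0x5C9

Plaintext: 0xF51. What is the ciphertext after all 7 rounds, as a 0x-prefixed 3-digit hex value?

0x364

s_0 = plaintext = 0xF51
s_1 = Round(s_0, k_0) = 0x643
s_2 = Round(s_1, k_1) = 0xE33
s_3 = Round(s_2, k_2) = 0xFAC
s_4 = Round(s_3, k_3) = 0x4EF
s_5 = Round(s_4, k_4) = 0x9E1
s_6 = Round(s_5, k_5) = 0x99E
s_7 = Round(s_6, k_6) = 0x364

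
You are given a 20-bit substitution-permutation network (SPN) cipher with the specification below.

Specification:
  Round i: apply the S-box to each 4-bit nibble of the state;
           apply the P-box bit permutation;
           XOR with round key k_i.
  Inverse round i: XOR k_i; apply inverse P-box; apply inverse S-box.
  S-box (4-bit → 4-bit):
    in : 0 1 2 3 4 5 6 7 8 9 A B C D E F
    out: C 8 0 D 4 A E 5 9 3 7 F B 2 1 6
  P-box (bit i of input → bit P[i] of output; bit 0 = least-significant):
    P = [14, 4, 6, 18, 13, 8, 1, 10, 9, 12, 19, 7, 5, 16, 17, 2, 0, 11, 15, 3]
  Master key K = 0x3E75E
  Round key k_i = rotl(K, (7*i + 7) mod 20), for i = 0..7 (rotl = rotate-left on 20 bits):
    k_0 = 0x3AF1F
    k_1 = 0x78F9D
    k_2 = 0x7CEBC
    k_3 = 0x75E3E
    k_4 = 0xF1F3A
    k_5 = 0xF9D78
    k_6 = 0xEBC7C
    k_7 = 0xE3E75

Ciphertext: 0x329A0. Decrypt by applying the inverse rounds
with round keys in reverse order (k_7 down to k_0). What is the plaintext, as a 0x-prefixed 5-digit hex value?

s_0 = ciphertext = 0x329A0
s_1 = InvRound(s_0, k_7) = 0xE5B56
s_2 = InvRound(s_1, k_6) = 0x0EEBE
s_3 = InvRound(s_2, k_5) = 0x26BA3
s_4 = InvRound(s_3, k_4) = 0x8D68C
s_5 = InvRound(s_4, k_3) = 0xFA045
s_6 = InvRound(s_5, k_2) = 0xCE38A
s_7 = InvRound(s_6, k_1) = 0x96439
s_8 = InvRound(s_7, k_0) = 0xF37FE

0xF37FE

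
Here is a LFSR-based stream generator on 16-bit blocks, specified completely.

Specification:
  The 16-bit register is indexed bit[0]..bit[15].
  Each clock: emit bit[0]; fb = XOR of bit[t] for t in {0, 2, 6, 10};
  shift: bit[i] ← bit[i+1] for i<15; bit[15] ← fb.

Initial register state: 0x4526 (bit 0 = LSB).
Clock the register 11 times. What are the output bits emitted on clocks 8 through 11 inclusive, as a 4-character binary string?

reg_0 = 0x4526
clock 1: out=0, reg = 0x2293
clock 2: out=1, reg = 0x9149
clock 3: out=1, reg = 0x48A4
clock 4: out=0, reg = 0xA452
clock 5: out=0, reg = 0x5229
clock 6: out=1, reg = 0xA914
clock 7: out=0, reg = 0xD48A
clock 8: out=0, reg = 0xEA45
clock 9: out=1, reg = 0xF522
clock 10: out=0, reg = 0xFA91
clock 11: out=1, reg = 0xFD48

0101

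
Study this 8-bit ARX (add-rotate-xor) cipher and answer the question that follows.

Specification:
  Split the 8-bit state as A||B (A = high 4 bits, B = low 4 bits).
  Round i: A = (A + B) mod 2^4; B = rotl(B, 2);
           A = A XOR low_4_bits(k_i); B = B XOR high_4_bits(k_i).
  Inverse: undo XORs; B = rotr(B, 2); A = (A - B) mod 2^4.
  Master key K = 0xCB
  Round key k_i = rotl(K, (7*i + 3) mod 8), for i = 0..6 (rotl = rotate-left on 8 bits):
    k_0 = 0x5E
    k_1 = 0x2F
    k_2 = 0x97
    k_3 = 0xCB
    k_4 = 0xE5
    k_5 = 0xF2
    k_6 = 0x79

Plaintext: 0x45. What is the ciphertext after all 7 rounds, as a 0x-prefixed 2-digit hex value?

0xB4

s_0 = plaintext = 0x45
s_1 = Round(s_0, k_0) = 0x70
s_2 = Round(s_1, k_1) = 0x82
s_3 = Round(s_2, k_2) = 0xD1
s_4 = Round(s_3, k_3) = 0x58
s_5 = Round(s_4, k_4) = 0x8C
s_6 = Round(s_5, k_5) = 0x6C
s_7 = Round(s_6, k_6) = 0xB4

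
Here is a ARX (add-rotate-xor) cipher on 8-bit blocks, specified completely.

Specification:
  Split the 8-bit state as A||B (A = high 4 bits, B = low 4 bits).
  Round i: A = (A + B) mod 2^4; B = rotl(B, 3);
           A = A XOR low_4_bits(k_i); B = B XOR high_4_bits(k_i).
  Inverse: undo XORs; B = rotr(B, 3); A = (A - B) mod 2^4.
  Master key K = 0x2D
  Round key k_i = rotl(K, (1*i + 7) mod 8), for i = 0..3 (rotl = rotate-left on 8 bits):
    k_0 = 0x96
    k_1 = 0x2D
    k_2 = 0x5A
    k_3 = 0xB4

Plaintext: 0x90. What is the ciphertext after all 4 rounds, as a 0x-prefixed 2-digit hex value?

0xFA

s_0 = plaintext = 0x90
s_1 = Round(s_0, k_0) = 0xF9
s_2 = Round(s_1, k_1) = 0x5E
s_3 = Round(s_2, k_2) = 0x92
s_4 = Round(s_3, k_3) = 0xFA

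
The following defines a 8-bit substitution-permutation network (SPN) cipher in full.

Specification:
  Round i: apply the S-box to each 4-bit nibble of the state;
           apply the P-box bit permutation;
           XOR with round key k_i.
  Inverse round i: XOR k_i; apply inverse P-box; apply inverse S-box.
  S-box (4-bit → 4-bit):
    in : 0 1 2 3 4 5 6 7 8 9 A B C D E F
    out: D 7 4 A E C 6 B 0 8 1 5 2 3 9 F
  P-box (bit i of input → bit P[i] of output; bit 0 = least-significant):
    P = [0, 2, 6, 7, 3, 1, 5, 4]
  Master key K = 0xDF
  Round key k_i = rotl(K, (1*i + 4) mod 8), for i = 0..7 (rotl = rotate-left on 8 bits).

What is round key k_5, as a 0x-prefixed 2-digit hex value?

K = 0xDF
k_0 = rotl(K, (1*0+4) mod 8) = rotl(K, 4) = 0xFD
k_1 = rotl(K, (1*1+4) mod 8) = rotl(K, 5) = 0xFB
k_2 = rotl(K, (1*2+4) mod 8) = rotl(K, 6) = 0xF7
k_3 = rotl(K, (1*3+4) mod 8) = rotl(K, 7) = 0xEF
k_4 = rotl(K, (1*4+4) mod 8) = rotl(K, 0) = 0xDF
k_5 = rotl(K, (1*5+4) mod 8) = rotl(K, 1) = 0xBF

0xBF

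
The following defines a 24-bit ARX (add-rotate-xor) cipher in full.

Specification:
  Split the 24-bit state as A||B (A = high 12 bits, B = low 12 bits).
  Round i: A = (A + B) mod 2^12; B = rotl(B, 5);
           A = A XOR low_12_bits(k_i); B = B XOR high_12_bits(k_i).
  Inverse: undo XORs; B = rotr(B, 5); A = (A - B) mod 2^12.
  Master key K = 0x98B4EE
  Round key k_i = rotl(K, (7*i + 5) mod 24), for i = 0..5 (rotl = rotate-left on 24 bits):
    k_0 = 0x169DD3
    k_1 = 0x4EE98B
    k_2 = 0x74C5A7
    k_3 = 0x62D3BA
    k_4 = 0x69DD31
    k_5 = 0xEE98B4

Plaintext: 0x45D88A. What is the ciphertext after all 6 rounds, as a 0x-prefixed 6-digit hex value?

s_0 = plaintext = 0x45D88A
s_1 = Round(s_0, k_0) = 0x134038
s_2 = Round(s_1, k_1) = 0x8E73EE
s_3 = Round(s_2, k_2) = 0x972A8B
s_4 = Round(s_3, k_3) = 0x047758
s_5 = Round(s_4, k_4) = 0xAAED93
s_6 = Round(s_5, k_5) = 0x0F5C92

0x0F5C92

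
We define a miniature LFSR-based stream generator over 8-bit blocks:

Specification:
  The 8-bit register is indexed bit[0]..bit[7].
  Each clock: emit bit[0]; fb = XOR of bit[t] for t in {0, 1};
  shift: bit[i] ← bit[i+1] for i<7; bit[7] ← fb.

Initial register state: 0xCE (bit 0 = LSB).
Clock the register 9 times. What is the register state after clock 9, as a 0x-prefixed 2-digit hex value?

0x94

reg_0 = 0xCE
clock 1: out=0, reg = 0xE7
clock 2: out=1, reg = 0x73
clock 3: out=1, reg = 0x39
clock 4: out=1, reg = 0x9C
clock 5: out=0, reg = 0x4E
clock 6: out=0, reg = 0xA7
clock 7: out=1, reg = 0x53
clock 8: out=1, reg = 0x29
clock 9: out=1, reg = 0x94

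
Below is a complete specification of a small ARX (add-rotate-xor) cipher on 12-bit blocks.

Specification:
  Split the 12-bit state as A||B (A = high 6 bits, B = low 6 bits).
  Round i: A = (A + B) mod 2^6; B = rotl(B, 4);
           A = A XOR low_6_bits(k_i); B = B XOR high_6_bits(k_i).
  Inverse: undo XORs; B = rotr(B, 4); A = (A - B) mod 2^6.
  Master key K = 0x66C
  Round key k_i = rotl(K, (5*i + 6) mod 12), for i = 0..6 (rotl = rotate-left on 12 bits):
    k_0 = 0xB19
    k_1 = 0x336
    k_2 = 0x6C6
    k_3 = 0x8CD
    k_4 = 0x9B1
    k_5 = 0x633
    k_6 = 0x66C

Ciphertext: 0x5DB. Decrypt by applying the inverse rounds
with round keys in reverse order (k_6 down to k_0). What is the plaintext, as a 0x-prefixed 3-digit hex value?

0x1DD

s_0 = ciphertext = 0x5DB
s_1 = InvRound(s_0, k_6) = 0xCC8
s_2 = InvRound(s_1, k_5) = 0xFC1
s_3 = InvRound(s_2, k_4) = 0xC1E
s_4 = InvRound(s_3, k_3) = 0x1B7
s_5 = InvRound(s_4, k_2) = 0x3B2
s_6 = InvRound(s_5, k_1) = 0xF7B
s_7 = InvRound(s_6, k_0) = 0x1DD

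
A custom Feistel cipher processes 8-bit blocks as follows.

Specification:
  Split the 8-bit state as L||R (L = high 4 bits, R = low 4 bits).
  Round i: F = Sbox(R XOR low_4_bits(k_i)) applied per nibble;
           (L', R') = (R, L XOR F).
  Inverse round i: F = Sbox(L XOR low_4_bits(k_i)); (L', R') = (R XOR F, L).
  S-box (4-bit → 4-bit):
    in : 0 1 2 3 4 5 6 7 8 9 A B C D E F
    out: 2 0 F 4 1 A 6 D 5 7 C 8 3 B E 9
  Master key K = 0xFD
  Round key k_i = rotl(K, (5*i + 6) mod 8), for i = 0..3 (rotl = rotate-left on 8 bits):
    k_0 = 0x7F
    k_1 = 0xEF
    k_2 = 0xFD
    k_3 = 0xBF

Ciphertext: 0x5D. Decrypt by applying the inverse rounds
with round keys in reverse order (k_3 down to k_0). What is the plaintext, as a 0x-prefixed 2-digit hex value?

s_0 = ciphertext = 0x5D
s_1 = InvRound(s_0, k_3) = 0x15
s_2 = InvRound(s_1, k_2) = 0x61
s_3 = InvRound(s_2, k_1) = 0x66
s_4 = InvRound(s_3, k_0) = 0x16

0x16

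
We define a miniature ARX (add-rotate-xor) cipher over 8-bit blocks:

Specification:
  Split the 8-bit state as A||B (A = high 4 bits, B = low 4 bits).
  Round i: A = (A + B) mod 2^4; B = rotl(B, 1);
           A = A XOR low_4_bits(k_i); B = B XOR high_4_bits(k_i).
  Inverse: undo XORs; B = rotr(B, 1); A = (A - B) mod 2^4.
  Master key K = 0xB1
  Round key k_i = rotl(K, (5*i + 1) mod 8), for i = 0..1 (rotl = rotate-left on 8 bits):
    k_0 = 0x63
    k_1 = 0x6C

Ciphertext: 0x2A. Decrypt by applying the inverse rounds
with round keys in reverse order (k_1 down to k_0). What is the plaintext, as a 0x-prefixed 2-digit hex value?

0xB0

s_0 = ciphertext = 0x2A
s_1 = InvRound(s_0, k_1) = 0x86
s_2 = InvRound(s_1, k_0) = 0xB0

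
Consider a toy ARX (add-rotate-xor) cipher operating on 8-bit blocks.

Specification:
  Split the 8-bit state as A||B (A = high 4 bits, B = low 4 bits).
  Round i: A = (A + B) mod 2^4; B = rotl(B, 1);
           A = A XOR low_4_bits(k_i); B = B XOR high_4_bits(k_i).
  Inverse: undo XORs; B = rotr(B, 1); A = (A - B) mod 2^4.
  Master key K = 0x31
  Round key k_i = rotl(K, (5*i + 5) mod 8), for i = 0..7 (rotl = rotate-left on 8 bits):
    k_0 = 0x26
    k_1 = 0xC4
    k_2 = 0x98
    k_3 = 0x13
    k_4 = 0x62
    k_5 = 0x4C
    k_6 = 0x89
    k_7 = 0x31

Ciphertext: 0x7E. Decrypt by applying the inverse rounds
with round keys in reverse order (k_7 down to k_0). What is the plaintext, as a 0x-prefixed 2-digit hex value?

s_0 = ciphertext = 0x7E
s_1 = InvRound(s_0, k_7) = 0x8E
s_2 = InvRound(s_1, k_6) = 0xE3
s_3 = InvRound(s_2, k_5) = 0x7B
s_4 = InvRound(s_3, k_4) = 0x7E
s_5 = InvRound(s_4, k_3) = 0x5F
s_6 = InvRound(s_5, k_2) = 0xA3
s_7 = InvRound(s_6, k_1) = 0xFF
s_8 = InvRound(s_7, k_0) = 0xBE

0xBE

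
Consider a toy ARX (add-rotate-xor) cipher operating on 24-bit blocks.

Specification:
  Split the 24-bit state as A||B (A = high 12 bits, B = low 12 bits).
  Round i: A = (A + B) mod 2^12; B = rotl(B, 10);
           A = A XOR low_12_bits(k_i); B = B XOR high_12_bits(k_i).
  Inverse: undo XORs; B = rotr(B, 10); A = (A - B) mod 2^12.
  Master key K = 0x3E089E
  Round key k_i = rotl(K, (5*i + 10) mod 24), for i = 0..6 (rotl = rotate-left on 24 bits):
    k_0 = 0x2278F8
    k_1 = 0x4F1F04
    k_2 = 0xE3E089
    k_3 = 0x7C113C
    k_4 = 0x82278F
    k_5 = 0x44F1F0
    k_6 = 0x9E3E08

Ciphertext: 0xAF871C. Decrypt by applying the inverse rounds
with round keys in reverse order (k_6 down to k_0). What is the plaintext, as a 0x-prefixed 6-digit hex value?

s_0 = ciphertext = 0xAF871C
s_1 = InvRound(s_0, k_6) = 0x8F1BFF
s_2 = InvRound(s_1, k_5) = 0xA3EEC3
s_3 = InvRound(s_2, k_4) = 0x22CB85
s_4 = InvRound(s_3, k_3) = 0x1FD113
s_5 = InvRound(s_4, k_2) = 0x4BDCB7
s_6 = InvRound(s_5, k_1) = 0xA9F11A
s_7 = InvRound(s_6, k_0) = 0x573CF4

0x573CF4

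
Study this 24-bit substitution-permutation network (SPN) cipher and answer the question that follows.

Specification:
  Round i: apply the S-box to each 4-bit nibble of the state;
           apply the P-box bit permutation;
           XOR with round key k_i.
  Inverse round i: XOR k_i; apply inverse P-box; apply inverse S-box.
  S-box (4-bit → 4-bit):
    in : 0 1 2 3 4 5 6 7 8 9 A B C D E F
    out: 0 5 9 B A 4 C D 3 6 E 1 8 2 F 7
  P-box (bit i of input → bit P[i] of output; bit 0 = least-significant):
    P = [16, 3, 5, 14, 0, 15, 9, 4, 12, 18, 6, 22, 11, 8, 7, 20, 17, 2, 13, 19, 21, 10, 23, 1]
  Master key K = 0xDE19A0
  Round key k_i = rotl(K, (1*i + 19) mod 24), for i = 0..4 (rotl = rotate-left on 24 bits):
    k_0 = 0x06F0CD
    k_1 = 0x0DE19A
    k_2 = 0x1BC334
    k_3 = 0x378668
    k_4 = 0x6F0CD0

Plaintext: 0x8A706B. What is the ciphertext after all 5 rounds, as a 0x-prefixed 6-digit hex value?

s_0 = plaintext = 0x8A706B
s_1 = Round(s_0, k_0) = 0x3FDE59
s_2 = Round(s_1, k_1) = 0x6BD6F4
s_3 = Round(s_2, k_2) = 0xD9007F
s_4 = Round(s_3, k_3) = 0x36A055
s_5 = Round(s_4, k_4) = 0x572B72

0x572B72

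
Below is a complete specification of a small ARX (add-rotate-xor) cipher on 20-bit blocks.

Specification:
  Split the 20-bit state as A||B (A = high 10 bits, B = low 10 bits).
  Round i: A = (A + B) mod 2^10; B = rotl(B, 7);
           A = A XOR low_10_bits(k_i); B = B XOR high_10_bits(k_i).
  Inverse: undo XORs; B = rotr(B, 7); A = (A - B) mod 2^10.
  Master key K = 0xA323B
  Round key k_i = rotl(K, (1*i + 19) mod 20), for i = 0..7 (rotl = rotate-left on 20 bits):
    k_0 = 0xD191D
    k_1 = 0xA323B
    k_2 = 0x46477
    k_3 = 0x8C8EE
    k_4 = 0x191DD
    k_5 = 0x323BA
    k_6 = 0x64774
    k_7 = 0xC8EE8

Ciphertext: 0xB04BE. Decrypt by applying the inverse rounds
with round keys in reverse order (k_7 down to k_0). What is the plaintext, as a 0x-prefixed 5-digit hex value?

s_0 = ciphertext = 0xB04BE
s_1 = InvRound(s_0, k_7) = 0xCE8EF
s_2 = InvRound(s_1, k_6) = 0x173F2
s_3 = InvRound(s_2, k_5) = 0x841D6
s_4 = InvRound(s_3, k_4) = 0x8E993
s_5 = InvRound(s_4, k_3) = 0x7150F
s_6 = InvRound(s_5, k_2) = 0x408B0
s_7 = InvRound(s_6, k_1) = 0x555E4
s_8 = InvRound(s_7, k_0) = 0xCCD15

0xCCD15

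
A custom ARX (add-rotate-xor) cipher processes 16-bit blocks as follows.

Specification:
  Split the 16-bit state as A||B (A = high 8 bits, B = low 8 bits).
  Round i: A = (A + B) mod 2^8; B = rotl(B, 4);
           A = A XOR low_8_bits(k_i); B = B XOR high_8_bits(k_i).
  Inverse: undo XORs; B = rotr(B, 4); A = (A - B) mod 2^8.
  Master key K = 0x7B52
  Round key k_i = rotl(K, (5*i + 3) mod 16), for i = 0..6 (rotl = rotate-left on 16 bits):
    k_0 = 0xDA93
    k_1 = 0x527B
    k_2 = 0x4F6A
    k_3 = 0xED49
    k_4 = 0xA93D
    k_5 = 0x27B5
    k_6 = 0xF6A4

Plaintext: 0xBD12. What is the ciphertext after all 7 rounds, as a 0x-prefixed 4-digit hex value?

0x8462

s_0 = plaintext = 0xBD12
s_1 = Round(s_0, k_0) = 0x5CFB
s_2 = Round(s_1, k_1) = 0x2CED
s_3 = Round(s_2, k_2) = 0x7391
s_4 = Round(s_3, k_3) = 0x4DF4
s_5 = Round(s_4, k_4) = 0x7CE6
s_6 = Round(s_5, k_5) = 0xD749
s_7 = Round(s_6, k_6) = 0x8462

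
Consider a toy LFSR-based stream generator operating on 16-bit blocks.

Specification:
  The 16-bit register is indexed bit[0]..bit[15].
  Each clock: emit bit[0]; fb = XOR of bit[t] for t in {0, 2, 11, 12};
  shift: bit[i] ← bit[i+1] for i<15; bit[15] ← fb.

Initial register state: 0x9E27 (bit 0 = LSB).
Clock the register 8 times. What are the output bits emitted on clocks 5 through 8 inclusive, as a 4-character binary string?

reg_0 = 0x9E27
clock 1: out=1, reg = 0x4F13
clock 2: out=1, reg = 0x2789
clock 3: out=1, reg = 0x93C4
clock 4: out=0, reg = 0x49E2
clock 5: out=0, reg = 0xA4F1
clock 6: out=1, reg = 0xD278
clock 7: out=0, reg = 0xE93C
clock 8: out=0, reg = 0x749E

0100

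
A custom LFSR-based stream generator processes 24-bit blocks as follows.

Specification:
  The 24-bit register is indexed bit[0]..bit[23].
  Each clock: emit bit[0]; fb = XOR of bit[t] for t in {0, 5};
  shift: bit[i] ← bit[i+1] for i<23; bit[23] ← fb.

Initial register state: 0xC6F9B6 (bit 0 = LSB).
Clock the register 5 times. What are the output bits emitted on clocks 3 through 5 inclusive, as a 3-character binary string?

101

reg_0 = 0xC6F9B6
clock 1: out=0, reg = 0xE37CDB
clock 2: out=1, reg = 0xF1BE6D
clock 3: out=1, reg = 0x78DF36
clock 4: out=0, reg = 0xBC6F9B
clock 5: out=1, reg = 0xDE37CD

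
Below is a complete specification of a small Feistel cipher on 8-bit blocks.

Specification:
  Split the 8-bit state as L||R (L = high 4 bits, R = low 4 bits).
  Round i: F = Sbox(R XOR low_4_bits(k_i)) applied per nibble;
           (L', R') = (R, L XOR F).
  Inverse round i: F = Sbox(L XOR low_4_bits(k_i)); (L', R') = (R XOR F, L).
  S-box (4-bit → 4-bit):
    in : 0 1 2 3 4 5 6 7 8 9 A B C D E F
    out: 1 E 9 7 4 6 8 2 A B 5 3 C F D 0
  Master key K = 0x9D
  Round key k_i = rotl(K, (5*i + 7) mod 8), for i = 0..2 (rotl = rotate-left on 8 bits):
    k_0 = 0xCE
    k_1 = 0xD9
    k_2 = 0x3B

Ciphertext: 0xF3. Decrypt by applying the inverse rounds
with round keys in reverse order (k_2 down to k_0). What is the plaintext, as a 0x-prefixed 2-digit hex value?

s_0 = ciphertext = 0xF3
s_1 = InvRound(s_0, k_2) = 0x7F
s_2 = InvRound(s_1, k_1) = 0x27
s_3 = InvRound(s_2, k_0) = 0xB2

0xB2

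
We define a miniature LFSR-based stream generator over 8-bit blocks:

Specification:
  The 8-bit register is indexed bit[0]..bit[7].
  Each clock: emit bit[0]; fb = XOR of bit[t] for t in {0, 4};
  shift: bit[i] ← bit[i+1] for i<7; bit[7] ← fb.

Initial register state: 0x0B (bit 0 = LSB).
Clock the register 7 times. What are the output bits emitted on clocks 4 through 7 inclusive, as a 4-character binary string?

1000

reg_0 = 0x0B
clock 1: out=1, reg = 0x85
clock 2: out=1, reg = 0xC2
clock 3: out=0, reg = 0x61
clock 4: out=1, reg = 0xB0
clock 5: out=0, reg = 0xD8
clock 6: out=0, reg = 0xEC
clock 7: out=0, reg = 0x76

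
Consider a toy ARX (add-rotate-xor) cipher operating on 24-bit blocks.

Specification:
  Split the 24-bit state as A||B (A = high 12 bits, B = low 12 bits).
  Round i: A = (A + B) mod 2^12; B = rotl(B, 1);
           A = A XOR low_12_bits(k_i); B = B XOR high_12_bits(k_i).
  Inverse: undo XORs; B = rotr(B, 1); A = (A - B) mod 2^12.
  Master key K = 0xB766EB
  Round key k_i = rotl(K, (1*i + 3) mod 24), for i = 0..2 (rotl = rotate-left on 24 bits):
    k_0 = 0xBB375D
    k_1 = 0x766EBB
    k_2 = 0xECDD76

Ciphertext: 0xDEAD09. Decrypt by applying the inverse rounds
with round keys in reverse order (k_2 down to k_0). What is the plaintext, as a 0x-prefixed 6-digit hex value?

0xF6AC78

s_0 = ciphertext = 0xDEAD09
s_1 = InvRound(s_0, k_2) = 0xEBA1E2
s_2 = InvRound(s_1, k_1) = 0xCBF342
s_3 = InvRound(s_2, k_0) = 0xF6AC78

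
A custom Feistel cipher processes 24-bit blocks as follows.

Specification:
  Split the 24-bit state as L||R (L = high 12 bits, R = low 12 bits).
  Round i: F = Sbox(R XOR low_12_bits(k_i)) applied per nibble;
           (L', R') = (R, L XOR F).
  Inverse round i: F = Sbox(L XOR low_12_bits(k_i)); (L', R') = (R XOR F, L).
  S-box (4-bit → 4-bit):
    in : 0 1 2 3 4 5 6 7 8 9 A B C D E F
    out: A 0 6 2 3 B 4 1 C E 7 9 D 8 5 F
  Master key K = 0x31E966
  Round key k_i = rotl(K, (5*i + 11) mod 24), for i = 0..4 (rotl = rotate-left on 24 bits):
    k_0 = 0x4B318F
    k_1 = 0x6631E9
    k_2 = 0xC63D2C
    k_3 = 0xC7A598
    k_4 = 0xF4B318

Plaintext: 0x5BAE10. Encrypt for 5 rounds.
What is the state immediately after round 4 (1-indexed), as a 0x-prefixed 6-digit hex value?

0xD25B15

s_0 = plaintext = 0x5BAE10
s_1 = Round(s_0, k_0) = 0xE10A55
s_2 = Round(s_1, k_1) = 0xA5578D
s_3 = Round(s_2, k_2) = 0x78DD25
s_4 = Round(s_3, k_3) = 0xD25B15
s_5 = Round(s_4, k_4) = 0xB1518D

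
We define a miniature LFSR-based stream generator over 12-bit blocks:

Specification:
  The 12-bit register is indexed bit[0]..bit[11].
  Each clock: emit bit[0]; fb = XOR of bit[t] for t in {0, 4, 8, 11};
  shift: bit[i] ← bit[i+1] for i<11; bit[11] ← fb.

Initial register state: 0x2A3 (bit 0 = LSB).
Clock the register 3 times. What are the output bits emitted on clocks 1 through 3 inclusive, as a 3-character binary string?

reg_0 = 0x2A3
clock 1: out=1, reg = 0x951
clock 2: out=1, reg = 0x4A8
clock 3: out=0, reg = 0x254

110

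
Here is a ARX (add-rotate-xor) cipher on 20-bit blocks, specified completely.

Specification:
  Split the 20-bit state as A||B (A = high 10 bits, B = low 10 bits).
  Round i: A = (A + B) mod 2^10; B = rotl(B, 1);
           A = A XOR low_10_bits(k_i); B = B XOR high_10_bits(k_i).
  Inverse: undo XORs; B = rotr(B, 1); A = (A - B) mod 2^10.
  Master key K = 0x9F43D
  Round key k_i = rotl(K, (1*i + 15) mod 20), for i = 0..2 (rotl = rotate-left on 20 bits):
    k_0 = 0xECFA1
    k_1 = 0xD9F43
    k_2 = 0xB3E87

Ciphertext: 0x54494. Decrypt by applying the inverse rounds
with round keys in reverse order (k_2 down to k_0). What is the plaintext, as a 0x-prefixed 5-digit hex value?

s_0 = ciphertext = 0x54494
s_1 = InvRound(s_0, k_2) = 0x2A72D
s_2 = InvRound(s_1, k_1) = 0xF1425
s_3 = InvRound(s_2, k_0) = 0xA65CB

0xA65CB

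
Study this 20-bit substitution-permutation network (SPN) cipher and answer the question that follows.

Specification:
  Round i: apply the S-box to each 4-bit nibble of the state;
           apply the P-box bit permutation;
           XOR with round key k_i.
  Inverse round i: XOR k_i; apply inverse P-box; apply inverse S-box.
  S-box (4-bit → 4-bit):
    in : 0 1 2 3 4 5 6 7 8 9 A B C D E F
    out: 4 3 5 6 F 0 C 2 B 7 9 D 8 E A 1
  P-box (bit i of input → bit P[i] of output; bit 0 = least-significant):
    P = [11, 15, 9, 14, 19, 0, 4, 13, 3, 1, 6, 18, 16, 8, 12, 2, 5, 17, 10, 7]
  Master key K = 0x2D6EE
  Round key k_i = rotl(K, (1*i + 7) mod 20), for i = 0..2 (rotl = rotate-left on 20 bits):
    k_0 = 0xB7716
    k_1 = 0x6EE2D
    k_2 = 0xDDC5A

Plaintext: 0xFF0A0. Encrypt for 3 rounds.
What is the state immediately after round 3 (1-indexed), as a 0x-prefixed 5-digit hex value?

0x898C4

s_0 = plaintext = 0xFF0A0
s_1 = Round(s_0, k_0) = 0x25576
s_2 = Round(s_1, k_1) = 0x6A80C
s_3 = Round(s_2, k_2) = 0x898C4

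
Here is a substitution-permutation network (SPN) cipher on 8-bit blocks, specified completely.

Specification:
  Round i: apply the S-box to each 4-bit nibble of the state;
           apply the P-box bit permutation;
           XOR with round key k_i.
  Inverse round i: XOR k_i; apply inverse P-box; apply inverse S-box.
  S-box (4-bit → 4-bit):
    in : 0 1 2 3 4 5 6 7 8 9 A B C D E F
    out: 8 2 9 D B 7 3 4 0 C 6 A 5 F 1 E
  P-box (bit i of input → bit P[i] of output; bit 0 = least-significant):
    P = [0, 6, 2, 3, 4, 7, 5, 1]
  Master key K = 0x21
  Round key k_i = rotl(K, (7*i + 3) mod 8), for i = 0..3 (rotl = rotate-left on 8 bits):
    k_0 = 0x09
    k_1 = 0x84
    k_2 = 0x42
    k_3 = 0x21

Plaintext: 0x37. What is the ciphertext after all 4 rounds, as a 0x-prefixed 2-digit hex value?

0xC8

s_0 = plaintext = 0x37
s_1 = Round(s_0, k_0) = 0x3F
s_2 = Round(s_1, k_1) = 0xFA
s_3 = Round(s_2, k_2) = 0xA4
s_4 = Round(s_3, k_3) = 0xC8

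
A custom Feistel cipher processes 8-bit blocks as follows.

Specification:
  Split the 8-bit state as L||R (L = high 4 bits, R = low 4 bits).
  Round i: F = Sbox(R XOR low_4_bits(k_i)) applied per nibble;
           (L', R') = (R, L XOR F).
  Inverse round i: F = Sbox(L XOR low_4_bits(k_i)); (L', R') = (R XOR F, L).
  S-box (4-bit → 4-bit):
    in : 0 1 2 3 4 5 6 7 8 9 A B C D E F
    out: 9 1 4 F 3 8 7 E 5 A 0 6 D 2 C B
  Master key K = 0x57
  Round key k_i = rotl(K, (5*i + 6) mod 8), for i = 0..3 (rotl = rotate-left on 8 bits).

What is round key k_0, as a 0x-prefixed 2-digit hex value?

K = 0x57
k_0 = rotl(K, (5*0+6) mod 8) = rotl(K, 6) = 0xD5

0xD5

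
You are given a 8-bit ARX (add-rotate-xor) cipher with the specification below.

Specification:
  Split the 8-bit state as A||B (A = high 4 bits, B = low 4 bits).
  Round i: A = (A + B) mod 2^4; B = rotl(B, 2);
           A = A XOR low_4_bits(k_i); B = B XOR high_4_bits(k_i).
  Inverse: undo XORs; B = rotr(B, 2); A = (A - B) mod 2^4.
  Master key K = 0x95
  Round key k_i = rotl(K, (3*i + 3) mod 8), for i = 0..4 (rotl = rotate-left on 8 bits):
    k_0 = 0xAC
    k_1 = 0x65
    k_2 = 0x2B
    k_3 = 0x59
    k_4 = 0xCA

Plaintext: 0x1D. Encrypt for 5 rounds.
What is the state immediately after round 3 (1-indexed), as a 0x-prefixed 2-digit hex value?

0x06

s_0 = plaintext = 0x1D
s_1 = Round(s_0, k_0) = 0x2D
s_2 = Round(s_1, k_1) = 0xA1
s_3 = Round(s_2, k_2) = 0x06
s_4 = Round(s_3, k_3) = 0xFC
s_5 = Round(s_4, k_4) = 0x1F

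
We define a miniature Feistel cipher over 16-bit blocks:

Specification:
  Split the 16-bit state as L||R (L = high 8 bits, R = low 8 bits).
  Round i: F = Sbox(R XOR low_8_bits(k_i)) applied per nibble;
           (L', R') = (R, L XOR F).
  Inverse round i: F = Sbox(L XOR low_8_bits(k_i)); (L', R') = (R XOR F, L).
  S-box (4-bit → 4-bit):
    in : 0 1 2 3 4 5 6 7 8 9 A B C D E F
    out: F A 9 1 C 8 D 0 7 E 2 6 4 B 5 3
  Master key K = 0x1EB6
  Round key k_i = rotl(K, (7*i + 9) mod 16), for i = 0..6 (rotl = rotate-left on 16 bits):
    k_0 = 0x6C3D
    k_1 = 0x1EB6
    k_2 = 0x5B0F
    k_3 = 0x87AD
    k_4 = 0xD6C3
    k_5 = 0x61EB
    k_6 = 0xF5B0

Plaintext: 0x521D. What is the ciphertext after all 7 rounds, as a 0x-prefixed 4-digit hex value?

0x8A97

s_0 = plaintext = 0x521D
s_1 = Round(s_0, k_0) = 0x1DCD
s_2 = Round(s_1, k_1) = 0xCD1B
s_3 = Round(s_2, k_2) = 0x1B61
s_4 = Round(s_3, k_3) = 0x615F
s_5 = Round(s_4, k_4) = 0x5F85
s_6 = Round(s_5, k_5) = 0x858A
s_7 = Round(s_6, k_6) = 0x8A97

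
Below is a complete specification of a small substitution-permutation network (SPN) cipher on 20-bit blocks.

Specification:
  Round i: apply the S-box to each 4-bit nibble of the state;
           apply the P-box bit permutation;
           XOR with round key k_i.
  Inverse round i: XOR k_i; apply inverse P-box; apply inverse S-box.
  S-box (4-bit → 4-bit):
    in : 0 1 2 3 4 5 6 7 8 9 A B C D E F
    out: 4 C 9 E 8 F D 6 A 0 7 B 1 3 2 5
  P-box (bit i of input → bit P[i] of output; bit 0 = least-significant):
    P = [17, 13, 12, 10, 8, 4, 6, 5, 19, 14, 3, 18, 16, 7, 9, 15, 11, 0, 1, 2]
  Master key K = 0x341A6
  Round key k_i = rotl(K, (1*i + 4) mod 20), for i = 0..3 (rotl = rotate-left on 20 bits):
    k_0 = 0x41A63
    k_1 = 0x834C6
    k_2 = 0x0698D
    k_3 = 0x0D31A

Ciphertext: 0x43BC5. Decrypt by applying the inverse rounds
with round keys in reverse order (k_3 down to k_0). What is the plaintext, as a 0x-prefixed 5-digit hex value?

s_0 = ciphertext = 0x43BC5
s_1 = InvRound(s_0, k_3) = 0x5837E
s_2 = InvRound(s_1, k_2) = 0xA583E
s_3 = InvRound(s_2, k_1) = 0xCE73B
s_4 = InvRound(s_3, k_0) = 0xC4AA3

0xC4AA3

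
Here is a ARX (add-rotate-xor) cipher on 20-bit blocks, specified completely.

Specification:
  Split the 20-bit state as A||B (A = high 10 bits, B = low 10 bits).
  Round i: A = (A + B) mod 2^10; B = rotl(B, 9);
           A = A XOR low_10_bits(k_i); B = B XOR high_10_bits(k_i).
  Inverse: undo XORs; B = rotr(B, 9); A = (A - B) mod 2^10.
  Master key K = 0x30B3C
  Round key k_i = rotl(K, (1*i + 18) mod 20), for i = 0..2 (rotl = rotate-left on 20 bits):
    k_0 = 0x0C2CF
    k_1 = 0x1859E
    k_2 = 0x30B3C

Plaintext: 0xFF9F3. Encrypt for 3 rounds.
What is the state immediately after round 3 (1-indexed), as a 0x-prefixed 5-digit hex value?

s_0 = plaintext = 0xFF9F3
s_1 = Round(s_0, k_0) = 0xCFAC9
s_2 = Round(s_1, k_1) = 0xE6705
s_3 = Round(s_2, k_2) = 0x68B40

0x68B40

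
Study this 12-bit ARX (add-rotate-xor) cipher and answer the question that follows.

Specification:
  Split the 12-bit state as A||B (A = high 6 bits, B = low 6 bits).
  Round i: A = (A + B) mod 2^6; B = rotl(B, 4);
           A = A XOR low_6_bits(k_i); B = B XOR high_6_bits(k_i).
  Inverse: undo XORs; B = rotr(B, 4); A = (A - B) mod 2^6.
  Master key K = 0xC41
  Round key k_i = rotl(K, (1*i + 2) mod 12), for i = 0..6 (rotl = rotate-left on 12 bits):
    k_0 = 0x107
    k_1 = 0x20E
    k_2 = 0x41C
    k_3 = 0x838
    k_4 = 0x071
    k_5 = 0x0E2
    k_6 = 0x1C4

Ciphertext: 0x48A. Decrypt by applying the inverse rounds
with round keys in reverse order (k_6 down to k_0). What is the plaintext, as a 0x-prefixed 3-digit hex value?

0x327

s_0 = ciphertext = 0x48A
s_1 = InvRound(s_0, k_6) = 0x8B4
s_2 = InvRound(s_1, k_5) = 0x85F
s_3 = InvRound(s_2, k_4) = 0x5F9
s_4 = InvRound(s_3, k_3) = 0x2A5
s_5 = InvRound(s_4, k_2) = 0xFD7
s_6 = InvRound(s_5, k_1) = 0xD3D
s_7 = InvRound(s_6, k_0) = 0x327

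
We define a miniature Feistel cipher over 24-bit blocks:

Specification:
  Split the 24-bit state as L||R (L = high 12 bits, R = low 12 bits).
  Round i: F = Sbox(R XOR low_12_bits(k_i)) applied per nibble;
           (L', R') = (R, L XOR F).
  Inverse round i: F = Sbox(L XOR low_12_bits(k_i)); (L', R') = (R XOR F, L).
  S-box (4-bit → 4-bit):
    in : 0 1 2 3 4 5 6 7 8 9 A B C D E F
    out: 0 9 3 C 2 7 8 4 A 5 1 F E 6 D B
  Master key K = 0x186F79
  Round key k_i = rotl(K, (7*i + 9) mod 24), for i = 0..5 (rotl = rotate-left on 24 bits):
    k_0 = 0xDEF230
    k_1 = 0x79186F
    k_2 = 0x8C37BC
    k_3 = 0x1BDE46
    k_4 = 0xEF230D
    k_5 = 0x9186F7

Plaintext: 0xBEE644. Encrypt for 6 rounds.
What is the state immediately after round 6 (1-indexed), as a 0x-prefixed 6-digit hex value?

0x2E5B71

s_0 = plaintext = 0xBEE644
s_1 = Round(s_0, k_0) = 0x6449AC
s_2 = Round(s_1, k_1) = 0x9ACFA8
s_3 = Round(s_2, k_2) = 0xFA833E
s_4 = Round(s_3, k_3) = 0x33E9E2
s_5 = Round(s_4, k_4) = 0x9E22E5
s_6 = Round(s_5, k_5) = 0x2E5B71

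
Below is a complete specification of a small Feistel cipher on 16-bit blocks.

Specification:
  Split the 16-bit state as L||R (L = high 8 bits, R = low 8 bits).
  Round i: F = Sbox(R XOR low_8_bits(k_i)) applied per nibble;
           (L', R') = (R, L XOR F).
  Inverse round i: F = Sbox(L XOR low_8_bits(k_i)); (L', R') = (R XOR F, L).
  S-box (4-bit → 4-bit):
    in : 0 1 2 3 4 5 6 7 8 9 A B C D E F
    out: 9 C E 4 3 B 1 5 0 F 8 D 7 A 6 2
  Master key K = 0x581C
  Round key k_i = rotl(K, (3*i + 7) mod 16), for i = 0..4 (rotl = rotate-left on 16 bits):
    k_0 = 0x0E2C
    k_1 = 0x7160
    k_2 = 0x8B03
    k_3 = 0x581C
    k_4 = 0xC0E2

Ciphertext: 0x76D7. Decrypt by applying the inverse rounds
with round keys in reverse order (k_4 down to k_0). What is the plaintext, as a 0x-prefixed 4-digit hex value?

s_0 = ciphertext = 0x76D7
s_1 = InvRound(s_0, k_4) = 0x2476
s_2 = InvRound(s_1, k_3) = 0x3624
s_3 = InvRound(s_2, k_2) = 0x6F36
s_4 = InvRound(s_3, k_1) = 0xA46F
s_5 = InvRound(s_4, k_0) = 0x6FA4

0x6FA4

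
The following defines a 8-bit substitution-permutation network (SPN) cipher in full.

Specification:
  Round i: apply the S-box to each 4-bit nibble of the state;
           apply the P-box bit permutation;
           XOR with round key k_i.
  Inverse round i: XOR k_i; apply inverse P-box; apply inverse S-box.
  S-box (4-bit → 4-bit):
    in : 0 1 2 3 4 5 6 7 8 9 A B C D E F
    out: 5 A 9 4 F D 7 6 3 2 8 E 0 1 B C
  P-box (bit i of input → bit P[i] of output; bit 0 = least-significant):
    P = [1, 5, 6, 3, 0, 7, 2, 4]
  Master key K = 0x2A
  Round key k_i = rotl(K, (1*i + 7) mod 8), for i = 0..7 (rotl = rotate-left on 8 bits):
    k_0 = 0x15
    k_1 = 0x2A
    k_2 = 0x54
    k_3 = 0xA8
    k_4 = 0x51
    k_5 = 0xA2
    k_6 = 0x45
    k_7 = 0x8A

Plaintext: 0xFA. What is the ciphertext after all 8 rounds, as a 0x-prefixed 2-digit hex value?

0x23

s_0 = plaintext = 0xFA
s_1 = Round(s_0, k_0) = 0x09
s_2 = Round(s_1, k_1) = 0x0F
s_3 = Round(s_2, k_2) = 0x19
s_4 = Round(s_3, k_3) = 0x18
s_5 = Round(s_4, k_4) = 0xE3
s_6 = Round(s_5, k_5) = 0x73
s_7 = Round(s_6, k_6) = 0x81
s_8 = Round(s_7, k_7) = 0x23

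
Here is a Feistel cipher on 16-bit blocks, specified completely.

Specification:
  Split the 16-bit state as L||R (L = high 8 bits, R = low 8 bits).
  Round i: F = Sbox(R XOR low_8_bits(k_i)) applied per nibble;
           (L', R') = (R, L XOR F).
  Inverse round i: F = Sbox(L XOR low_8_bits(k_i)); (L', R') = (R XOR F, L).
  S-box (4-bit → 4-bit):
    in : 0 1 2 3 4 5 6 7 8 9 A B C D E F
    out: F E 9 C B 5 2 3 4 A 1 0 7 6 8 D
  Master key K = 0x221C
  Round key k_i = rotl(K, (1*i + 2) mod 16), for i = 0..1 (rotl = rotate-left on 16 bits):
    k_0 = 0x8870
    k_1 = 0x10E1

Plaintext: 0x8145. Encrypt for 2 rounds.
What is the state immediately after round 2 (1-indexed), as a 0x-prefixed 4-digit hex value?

0x4450

s_0 = plaintext = 0x8145
s_1 = Round(s_0, k_0) = 0x4544
s_2 = Round(s_1, k_1) = 0x4450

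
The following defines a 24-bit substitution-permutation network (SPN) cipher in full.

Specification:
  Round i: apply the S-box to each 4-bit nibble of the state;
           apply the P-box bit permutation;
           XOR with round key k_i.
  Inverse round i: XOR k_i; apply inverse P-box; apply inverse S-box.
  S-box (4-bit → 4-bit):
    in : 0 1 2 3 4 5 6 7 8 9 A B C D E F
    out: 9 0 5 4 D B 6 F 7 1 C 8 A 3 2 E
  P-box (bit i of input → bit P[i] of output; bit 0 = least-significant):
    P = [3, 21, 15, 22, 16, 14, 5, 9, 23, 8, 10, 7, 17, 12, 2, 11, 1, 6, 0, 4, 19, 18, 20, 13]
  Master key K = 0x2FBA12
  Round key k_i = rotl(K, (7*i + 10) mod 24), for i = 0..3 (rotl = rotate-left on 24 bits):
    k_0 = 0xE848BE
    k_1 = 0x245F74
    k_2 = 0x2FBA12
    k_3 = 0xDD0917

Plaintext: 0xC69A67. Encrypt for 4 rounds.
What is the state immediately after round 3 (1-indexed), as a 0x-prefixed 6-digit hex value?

s_0 = plaintext = 0xC69A67
s_1 = Round(s_0, k_0) = 0x8EAC57
s_2 = Round(s_1, k_1) = 0x5994B8
s_3 = Round(s_2, k_2) = 0x811C98
s_4 = Round(s_3, k_3) = 0xE0889F

0x811C98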